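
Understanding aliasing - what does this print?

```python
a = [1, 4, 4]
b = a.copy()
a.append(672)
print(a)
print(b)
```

Key concept: list.copy() creates independent copy.
Step by step:
`a = [1, 4, 4]` → a = [1, 4, 4]
`b = a.copy()` → b = [1, 4, 4]
`a.append(672)` → a = [1, 4, 4, 672]
`print(a)` → prints [1, 4, 4, 672]
`print(b)` → prints [1, 4, 4]

Answer:
[1, 4, 4, 672]
[1, 4, 4]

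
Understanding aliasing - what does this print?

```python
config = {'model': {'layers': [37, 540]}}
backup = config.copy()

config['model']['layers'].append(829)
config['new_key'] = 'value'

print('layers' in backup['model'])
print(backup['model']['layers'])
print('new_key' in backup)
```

Key concept: shallow copy gotcha with nested dict.
Step by step:
`config = {'model': {'layers': [37, 540]}}` → config = {'model': {'layers': [37, 540]}}
`backup = config.copy()` → backup = {'model': {'layers': [37, 540]}}
`config['model']['layers'].append(829)` → config = {'model': {'layers': [37, 540, 829]}}; backup = {'model': {'layers': [37, 540, 829]}}
`config['new_key'] = 'value'` → config = {'model': {'layers': [37, 540, 829]}, 'new_key': 'value'}
`print('layers' in backup['model'])` → prints True
`print(backup['model']['layers'])` → prints [37, 540, 829]
`print('new_key' in backup)` → prints False

Answer:
True
[37, 540, 829]
False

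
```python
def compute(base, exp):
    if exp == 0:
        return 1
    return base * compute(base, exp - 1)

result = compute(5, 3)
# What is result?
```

compute(5, 3) = 5 * 5 * 5 = 125

Answer: 125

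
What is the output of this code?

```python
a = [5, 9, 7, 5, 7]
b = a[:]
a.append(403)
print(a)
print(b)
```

Key concept: slice [:] creates copy.
Step by step:
`a = [5, 9, 7, 5, 7]` → a = [5, 9, 7, 5, 7]
`b = a[:]` → b = [5, 9, 7, 5, 7]
`a.append(403)` → a = [5, 9, 7, 5, 7, 403]
`print(a)` → prints [5, 9, 7, 5, 7, 403]
`print(b)` → prints [5, 9, 7, 5, 7]

Answer:
[5, 9, 7, 5, 7, 403]
[5, 9, 7, 5, 7]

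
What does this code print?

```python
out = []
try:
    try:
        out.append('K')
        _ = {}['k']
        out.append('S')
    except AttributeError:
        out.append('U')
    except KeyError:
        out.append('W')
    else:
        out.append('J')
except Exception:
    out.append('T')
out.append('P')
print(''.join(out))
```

Execution trace: 'K' (inner try body) → 'W' (inner except KeyError) → 'P' (after the try/except). Output: KWP

Answer: KWP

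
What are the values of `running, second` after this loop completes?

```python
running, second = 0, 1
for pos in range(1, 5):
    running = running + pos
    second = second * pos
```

Sum and factorial of 1 to 4
`running, second` takes the values: (0, 1) → (1, 1) → (3, 1) → (3, 2) → (6, 2) → (6, 6) → (10, 6) → (10, 24)

Answer: 10, 24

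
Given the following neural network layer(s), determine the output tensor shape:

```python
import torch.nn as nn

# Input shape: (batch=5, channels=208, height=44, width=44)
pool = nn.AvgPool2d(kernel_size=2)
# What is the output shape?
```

Input: (5, 208, 44, 44) -> Output: (5, 208, 22, 22)

Answer: (5, 208, 22, 22)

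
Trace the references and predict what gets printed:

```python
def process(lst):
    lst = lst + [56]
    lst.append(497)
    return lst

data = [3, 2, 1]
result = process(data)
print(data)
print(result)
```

Key concept: rebinding parameter vs mutation.
Step by step:
`data = [3, 2, 1]` → data = [3, 2, 1]
`result = process(data)` → result = [3, 2, 1, 56, 497]
`print(data)` → prints [3, 2, 1]
`print(result)` → prints [3, 2, 1, 56, 497]

Answer:
[3, 2, 1]
[3, 2, 1, 56, 497]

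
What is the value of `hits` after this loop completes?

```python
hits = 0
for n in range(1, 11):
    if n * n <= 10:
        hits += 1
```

Count numbers where n² ≤ 10
`hits` takes the values: 0 → 1 → 2 → 3

Answer: 3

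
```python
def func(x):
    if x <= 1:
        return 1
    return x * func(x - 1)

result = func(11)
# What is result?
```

func(11) = 11 * 10 * 9 * 8 * 7 * 6 * 5 * 4 * 3 * 2 * 1 = 39916800

Answer: 39916800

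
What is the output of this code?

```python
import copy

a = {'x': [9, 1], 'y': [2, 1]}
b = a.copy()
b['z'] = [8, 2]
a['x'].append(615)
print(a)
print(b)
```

Key concept: shallow copy of dict with mutable values.
Step by step:
`a = {'x': [9, 1], 'y': [2, 1]}` → a = {'x': [9, 1], 'y': [2, 1]}
`b = a.copy()` → b = {'x': [9, 1], 'y': [2, 1]}
`b['z'] = [8, 2]` → b = {'x': [9, 1], 'y': [2, 1], 'z': [8, 2]}
`a['x'].append(615)` → a = {'x': [9, 1, 615], 'y': [2, 1]}; b = {'x': [9, 1, 615], 'y': [2, 1], 'z': [8, 2]}
`print(a)` → prints {'x': [9, 1, 615], 'y': [2, 1]}
`print(b)` → prints {'x': [9, 1, 615], 'y': [2, 1], 'z': [8, 2]}

Answer:
{'x': [9, 1, 615], 'y': [2, 1]}
{'x': [9, 1, 615], 'y': [2, 1], 'z': [8, 2]}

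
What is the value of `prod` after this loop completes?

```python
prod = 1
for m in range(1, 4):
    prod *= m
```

3! = 6
`prod` takes the values: 1 → 2 → 6

Answer: 6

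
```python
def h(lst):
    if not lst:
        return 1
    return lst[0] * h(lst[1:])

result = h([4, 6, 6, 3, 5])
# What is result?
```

Product over [4, 6, 6, 3, 5] = 4 * 6 * 6 * 3 * 5 = 2160

Answer: 2160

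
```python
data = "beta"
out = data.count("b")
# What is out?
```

Trace:
`data = "beta"` → data = 'beta'
`out = data.count("b")` → out = 1
So out = 1

Answer: 1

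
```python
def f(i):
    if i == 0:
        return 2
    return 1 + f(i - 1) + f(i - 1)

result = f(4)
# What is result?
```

f(i) = 1 + 2·f(i-1), f(0)=2. Closed form: (2+1)·2^4 - 1 = 47.

Answer: 47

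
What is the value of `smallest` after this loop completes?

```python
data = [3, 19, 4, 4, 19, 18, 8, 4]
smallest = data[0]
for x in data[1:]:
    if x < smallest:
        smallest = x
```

Minimum of [3, 19, 4, 4, 19, 18, 8, 4]
`smallest` takes the values: 3

Answer: 3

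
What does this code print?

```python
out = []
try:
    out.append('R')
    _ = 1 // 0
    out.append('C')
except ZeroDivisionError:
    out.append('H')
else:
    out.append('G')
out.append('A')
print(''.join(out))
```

Execution trace: 'R' (try body) → 'H' (except ZeroDivisionError) → 'A' (after the try/except). Output: RHA

Answer: RHA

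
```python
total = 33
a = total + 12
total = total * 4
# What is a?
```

Trace:
`total = 33` → total = 33
`a = total + 12` → a = 45
`total = total * 4` → total = 132
So a = 45

Answer: 45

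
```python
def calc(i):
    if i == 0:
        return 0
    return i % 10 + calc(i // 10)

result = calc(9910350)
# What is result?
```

Sum of digits of 9910350: 0 + 5 + 3 + 0 + 1 + 9 + 9 = 27

Answer: 27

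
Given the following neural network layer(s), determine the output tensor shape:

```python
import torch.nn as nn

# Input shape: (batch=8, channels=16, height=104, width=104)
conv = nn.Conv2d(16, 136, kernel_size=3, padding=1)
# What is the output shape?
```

Input: (8, 16, 104, 104) -> Output: (8, 136, 104, 104)

Answer: (8, 136, 104, 104)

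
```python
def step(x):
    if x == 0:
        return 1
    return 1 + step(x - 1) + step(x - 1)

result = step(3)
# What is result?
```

step(x) = 1 + 2·step(x-1), step(0)=1. Closed form: (1+1)·2^3 - 1 = 15.

Answer: 15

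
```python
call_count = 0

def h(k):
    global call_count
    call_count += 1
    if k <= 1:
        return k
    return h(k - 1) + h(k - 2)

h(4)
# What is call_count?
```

Calls(k) = 1 + Calls(k-1) + Calls(k-2); Calls(0)=Calls(1)=1. For k=4 this gives 9.

Answer: 9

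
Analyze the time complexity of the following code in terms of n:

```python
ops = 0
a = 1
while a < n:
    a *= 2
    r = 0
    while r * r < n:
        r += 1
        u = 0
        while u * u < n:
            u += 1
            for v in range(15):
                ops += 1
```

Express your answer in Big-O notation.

Each loop level contributes: log n × √n × √n × 1. Multiplying the contributions gives O(n log n).

Answer: O(n log n)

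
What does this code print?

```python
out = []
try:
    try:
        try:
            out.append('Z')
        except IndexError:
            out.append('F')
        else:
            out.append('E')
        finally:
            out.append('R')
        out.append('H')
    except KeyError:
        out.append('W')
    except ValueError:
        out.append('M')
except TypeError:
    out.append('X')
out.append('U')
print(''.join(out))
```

Execution trace: 'Z' (inner try body, no exception) → 'E' (inner else) → 'R' (inner finally) → 'H' (try body, no exception) → 'U' (after the try/except). Output: ZERHU

Answer: ZERHU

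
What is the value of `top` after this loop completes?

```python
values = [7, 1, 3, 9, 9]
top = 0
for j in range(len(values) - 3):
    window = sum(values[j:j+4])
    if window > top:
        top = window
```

Max sum of 4-element window in [7, 1, 3, 9, 9]
`top` takes the values: 0 → 20 → 22

Answer: 22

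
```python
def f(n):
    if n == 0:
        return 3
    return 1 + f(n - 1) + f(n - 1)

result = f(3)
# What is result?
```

f(n) = 1 + 2·f(n-1), f(0)=3. Closed form: (3+1)·2^3 - 1 = 31.

Answer: 31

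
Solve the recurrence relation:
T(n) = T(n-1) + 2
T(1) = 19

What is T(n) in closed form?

Unrolling: T(n) = T(1) + 2·(n-1) = 19 + 2(n-1) = 2n + 17.

Answer: T(n) = 2n + 17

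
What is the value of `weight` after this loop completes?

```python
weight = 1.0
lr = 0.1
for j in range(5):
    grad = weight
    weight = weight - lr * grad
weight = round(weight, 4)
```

Gradient descent: w = 1.0 * (1 - 0.1)^5
`weight` takes the values: 1.0 → 0.9 → 0.81 → 0.729 → 0.6561 → 0.59049 → 0.5905

Answer: 0.5905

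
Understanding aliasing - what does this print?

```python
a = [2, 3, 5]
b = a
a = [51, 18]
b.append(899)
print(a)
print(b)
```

Key concept: rebinding vs mutation: a is rebound to a new list, b still points at the original.
Step by step:
`a = [2, 3, 5]` → a = [2, 3, 5]
`b = a` → b = [2, 3, 5] (same object as a)
`a = [51, 18]` → a = [51, 18]
`b.append(899)` → b = [2, 3, 5, 899]
`print(a)` → prints [51, 18]
`print(b)` → prints [2, 3, 5, 899]

Answer:
[51, 18]
[2, 3, 5, 899]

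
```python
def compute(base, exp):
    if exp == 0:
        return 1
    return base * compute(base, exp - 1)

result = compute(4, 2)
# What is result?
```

compute(4, 2) = 4 * 4 = 16

Answer: 16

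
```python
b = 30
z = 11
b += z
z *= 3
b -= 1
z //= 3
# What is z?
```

Trace:
`b = 30` → b = 30
`z = 11` → z = 11
`b += z` → b = 41
`z *= 3` → z = 33
`b -= 1` → b = 40
`z //= 3` → z = 11
So z = 11

Answer: 11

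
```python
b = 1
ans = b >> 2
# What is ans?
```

Trace:
`b = 1` → b = 1
`ans = b >> 2` → ans = 0
So ans = 0

Answer: 0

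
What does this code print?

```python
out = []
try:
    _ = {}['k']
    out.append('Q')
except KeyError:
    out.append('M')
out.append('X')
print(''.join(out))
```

Execution trace: 'M' (except KeyError) → 'X' (after the try/except). Output: MX

Answer: MX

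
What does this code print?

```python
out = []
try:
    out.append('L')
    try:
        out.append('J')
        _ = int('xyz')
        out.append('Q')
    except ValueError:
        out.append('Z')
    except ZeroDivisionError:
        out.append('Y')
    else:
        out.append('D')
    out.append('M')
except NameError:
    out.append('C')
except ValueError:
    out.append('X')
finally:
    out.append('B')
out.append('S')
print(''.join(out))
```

Execution trace: 'L' (try body) → 'J' (inner try body) → 'Z' (inner except ValueError) → 'M' (try body, no exception) → 'B' (finally) → 'S' (after the try/except). Output: LJZMBS

Answer: LJZMBS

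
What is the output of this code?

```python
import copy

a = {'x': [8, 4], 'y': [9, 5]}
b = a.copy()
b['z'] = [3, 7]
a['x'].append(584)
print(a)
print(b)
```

Key concept: shallow copy of dict with mutable values.
Step by step:
`a = {'x': [8, 4], 'y': [9, 5]}` → a = {'x': [8, 4], 'y': [9, 5]}
`b = a.copy()` → b = {'x': [8, 4], 'y': [9, 5]}
`b['z'] = [3, 7]` → b = {'x': [8, 4], 'y': [9, 5], 'z': [3, 7]}
`a['x'].append(584)` → a = {'x': [8, 4, 584], 'y': [9, 5]}; b = {'x': [8, 4, 584], 'y': [9, 5], 'z': [3, 7]}
`print(a)` → prints {'x': [8, 4, 584], 'y': [9, 5]}
`print(b)` → prints {'x': [8, 4, 584], 'y': [9, 5], 'z': [3, 7]}

Answer:
{'x': [8, 4, 584], 'y': [9, 5]}
{'x': [8, 4, 584], 'y': [9, 5], 'z': [3, 7]}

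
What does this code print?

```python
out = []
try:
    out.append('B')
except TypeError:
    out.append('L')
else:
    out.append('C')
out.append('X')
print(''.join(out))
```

Execution trace: 'B' (try body, no exception) → 'C' (else) → 'X' (after the try/except). Output: BCX

Answer: BCX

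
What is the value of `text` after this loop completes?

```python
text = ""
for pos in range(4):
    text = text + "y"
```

Repeat 'y' 4 times
`text` takes the values: "" → "y" → "yy" → "yyy" → "yyyy"

Answer: "yyyy"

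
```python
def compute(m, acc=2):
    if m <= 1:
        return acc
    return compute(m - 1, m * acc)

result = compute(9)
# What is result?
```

Accumulator trace (n, acc): (9, 2) -> (8, 18) -> (7, 144) -> (6, 1008) -> (5, 6048) -> (4, 30240) -> (3, 120960) -> (2, 362880) -> (1, 725760) -> return 725760

Answer: 725760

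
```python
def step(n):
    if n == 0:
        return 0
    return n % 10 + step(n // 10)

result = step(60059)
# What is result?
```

Sum of digits of 60059: 9 + 5 + 0 + 0 + 6 = 20

Answer: 20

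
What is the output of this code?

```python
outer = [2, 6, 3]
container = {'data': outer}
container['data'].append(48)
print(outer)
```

Key concept: dict holds reference to list.
Step by step:
`outer = [2, 6, 3]` → outer = [2, 6, 3]
`container = {'data': outer}` → container = {'data': [2, 6, 3]}
`container['data'].append(48)` → outer = [2, 6, 3, 48]; container = {'data': [2, 6, 3, 48]}
`print(outer)` → prints [2, 6, 3, 48]

Answer: [2, 6, 3, 48]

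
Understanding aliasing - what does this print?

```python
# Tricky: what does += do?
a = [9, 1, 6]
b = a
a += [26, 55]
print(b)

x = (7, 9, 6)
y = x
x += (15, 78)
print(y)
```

Key concept: += behavior differs for mutable vs immutable.
Step by step:
`a = [9, 1, 6]` → a = [9, 1, 6]
`b = a` → b = [9, 1, 6] (same object as a)
`a += [26, 55]` → a = [9, 1, 6, 26, 55] (same object as b); b = [9, 1, 6, 26, 55] (same object as a)
`print(b)` → prints [9, 1, 6, 26, 55]
`x = (7, 9, 6)` → x = (7, 9, 6)
`y = x` → y = (7, 9, 6)
`x += (15, 78)` → x = (7, 9, 6, 15, 78)
`print(y)` → prints (7, 9, 6)

Answer:
[9, 1, 6, 26, 55]
(7, 9, 6)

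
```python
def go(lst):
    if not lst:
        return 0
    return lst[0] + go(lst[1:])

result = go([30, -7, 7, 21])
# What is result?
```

30 + (-7) + 7 + 21 + 0 = 51

Answer: 51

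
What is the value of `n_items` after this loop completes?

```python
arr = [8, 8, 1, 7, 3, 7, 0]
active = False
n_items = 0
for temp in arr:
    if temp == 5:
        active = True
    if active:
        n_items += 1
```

Count elements after first 5 in [8, 8, 1, 7, 3, 7, 0]
`n_items` takes the values: 0

Answer: 0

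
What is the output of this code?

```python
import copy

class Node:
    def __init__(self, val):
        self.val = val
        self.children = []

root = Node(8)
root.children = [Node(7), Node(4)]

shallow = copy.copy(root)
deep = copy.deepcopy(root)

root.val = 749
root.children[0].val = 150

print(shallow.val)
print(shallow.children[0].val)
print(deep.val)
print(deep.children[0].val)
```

Key concept: deep copy with custom objects.
Step by step:
`root = Node(8)` → root = Node(val=8, children=[])
`root.children = [Node(7), Node(4)]` → root = Node(val=8, children=[Node(val=7, children=[]), Node(val=4, children=[])])
`shallow = copy.copy(root)` → shallow = Node(val=8, children=[Node(val=7, children=[]), Node(val=4, children=[])])
`deep = copy.deepcopy(root)` → deep = Node(val=8, children=[Node(val=7, children=[]), Node(val=4, children=[])])
`root.val = 749` → root = Node(val=749, children=[Node(val=7, children=[]), Node(val=4, children=[])])
`root.children[0].val = 150` → root = Node(val=749, children=[Node(val=150, children=[]), Node(val=4, children=[])]); shallow = Node(val=8, children=[Node(val=150, children=[]), Node(val=4, children=[])])
`print(shallow.val)` → prints 8
`print(shallow.children[0].val)` → prints 150
`print(deep.val)` → prints 8
`print(deep.children[0].val)` → prints 7

Answer:
8
150
8
7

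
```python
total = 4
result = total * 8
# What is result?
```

Trace:
`total = 4` → total = 4
`result = total * 8` → result = 32
So result = 32

Answer: 32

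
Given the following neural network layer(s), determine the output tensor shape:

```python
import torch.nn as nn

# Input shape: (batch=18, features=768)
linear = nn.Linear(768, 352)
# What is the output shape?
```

Input: (18, 768) -> Output: (18, 352)

Answer: (18, 352)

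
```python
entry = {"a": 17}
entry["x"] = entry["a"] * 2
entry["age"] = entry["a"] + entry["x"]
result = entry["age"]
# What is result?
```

Trace:
`entry = {"a": 17}` → entry = {'a': 17}
`entry["x"] = entry["a"] * 2` → entry = {'a': 17, 'x': 34}
`entry["age"] = entry["a"] + entry["x"]` → entry = {'a': 17, 'x': 34, 'age': 51}
`result = entry["age"]` → result = 51
So result = 51

Answer: 51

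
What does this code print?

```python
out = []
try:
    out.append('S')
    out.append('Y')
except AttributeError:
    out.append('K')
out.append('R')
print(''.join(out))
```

Execution trace: 'S' (try body) → 'Y' (try body, no exception) → 'R' (after the try/except). Output: SYR

Answer: SYR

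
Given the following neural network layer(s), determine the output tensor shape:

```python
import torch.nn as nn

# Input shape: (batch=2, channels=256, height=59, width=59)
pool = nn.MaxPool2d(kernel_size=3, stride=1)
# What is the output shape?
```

Input: (2, 256, 59, 59) -> Output: (2, 256, 57, 57)

Answer: (2, 256, 57, 57)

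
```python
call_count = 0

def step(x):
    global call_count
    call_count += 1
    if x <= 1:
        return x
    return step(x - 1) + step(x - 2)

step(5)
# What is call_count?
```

Calls(x) = 1 + Calls(x-1) + Calls(x-2); Calls(0)=Calls(1)=1. For x=5 this gives 15.

Answer: 15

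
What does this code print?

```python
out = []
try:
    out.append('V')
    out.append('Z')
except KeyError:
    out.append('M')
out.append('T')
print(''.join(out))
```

Execution trace: 'V' (try body) → 'Z' (try body, no exception) → 'T' (after the try/except). Output: VZT

Answer: VZT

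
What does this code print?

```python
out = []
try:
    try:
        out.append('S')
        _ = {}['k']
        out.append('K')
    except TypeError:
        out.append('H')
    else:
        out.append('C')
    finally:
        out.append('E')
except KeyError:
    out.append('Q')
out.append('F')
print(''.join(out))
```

Execution trace: 'S' (try body) → 'E' (finally) → 'Q' (outer except KeyError) → 'F' (after the try/except). Output: SEQF

Answer: SEQF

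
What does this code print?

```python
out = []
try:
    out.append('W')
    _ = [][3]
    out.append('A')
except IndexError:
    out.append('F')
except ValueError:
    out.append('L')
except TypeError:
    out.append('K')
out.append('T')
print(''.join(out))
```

Execution trace: 'W' (try body) → 'F' (except IndexError) → 'T' (after the try/except). Output: WFT

Answer: WFT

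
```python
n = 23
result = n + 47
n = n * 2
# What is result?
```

Trace:
`n = 23` → n = 23
`result = n + 47` → result = 70
`n = n * 2` → n = 46
So result = 70

Answer: 70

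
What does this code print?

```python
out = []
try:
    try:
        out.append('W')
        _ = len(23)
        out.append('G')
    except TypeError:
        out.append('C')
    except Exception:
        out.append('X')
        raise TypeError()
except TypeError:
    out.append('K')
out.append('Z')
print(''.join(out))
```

Execution trace: 'W' (try body) → 'C' (except TypeError) → 'Z' (after the try/except). Output: WCZ

Answer: WCZ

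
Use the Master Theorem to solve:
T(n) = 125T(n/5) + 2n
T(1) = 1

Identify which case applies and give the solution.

a=125, b=5, f(n)=2n. log_5(125) = 3. Since c=1 < 3, Case 1 applies: T(n) = Θ(n^log_b(a)) = O(n^3).

Answer: O(n^3) - Case 1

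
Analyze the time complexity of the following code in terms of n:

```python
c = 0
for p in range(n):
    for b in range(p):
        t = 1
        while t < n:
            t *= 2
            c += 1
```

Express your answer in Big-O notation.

Each loop level contributes: n × n × log n. Multiplying the contributions gives O(n^2 log n).

Answer: O(n^2 log n)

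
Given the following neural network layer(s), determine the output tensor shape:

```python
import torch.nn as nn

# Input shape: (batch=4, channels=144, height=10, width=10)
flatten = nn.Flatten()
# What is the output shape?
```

Input: (4, 144, 10, 10) -> Output: (4, 14400)

Answer: (4, 14400)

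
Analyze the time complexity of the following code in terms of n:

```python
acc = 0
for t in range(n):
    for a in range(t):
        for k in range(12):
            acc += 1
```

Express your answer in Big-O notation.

Each loop level contributes: n × n × 1. Multiplying the contributions gives O(n^2).

Answer: O(n^2)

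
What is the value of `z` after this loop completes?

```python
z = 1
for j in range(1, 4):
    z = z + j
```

Start at 1, add 1 through 3
`z` takes the values: 1 → 2 → 4 → 7

Answer: 7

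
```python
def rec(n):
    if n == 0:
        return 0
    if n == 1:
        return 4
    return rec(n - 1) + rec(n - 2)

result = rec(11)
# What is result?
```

Build up from base cases: rec(0)=0, rec(1)=4, rec(2)=4, rec(3)=8, rec(4)=12, rec(5)=20, rec(6)=32, ..., rec(11)=356

Answer: 356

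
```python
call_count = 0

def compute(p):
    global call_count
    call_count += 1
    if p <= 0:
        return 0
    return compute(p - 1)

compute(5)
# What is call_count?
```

Linear recursion stepping by 1: 6 calls from p=5 down to ≤0.

Answer: 6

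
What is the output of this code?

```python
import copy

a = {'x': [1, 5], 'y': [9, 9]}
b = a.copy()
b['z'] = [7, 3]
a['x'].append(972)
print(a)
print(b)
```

Key concept: shallow copy of dict with mutable values.
Step by step:
`a = {'x': [1, 5], 'y': [9, 9]}` → a = {'x': [1, 5], 'y': [9, 9]}
`b = a.copy()` → b = {'x': [1, 5], 'y': [9, 9]}
`b['z'] = [7, 3]` → b = {'x': [1, 5], 'y': [9, 9], 'z': [7, 3]}
`a['x'].append(972)` → a = {'x': [1, 5, 972], 'y': [9, 9]}; b = {'x': [1, 5, 972], 'y': [9, 9], 'z': [7, 3]}
`print(a)` → prints {'x': [1, 5, 972], 'y': [9, 9]}
`print(b)` → prints {'x': [1, 5, 972], 'y': [9, 9], 'z': [7, 3]}

Answer:
{'x': [1, 5, 972], 'y': [9, 9]}
{'x': [1, 5, 972], 'y': [9, 9], 'z': [7, 3]}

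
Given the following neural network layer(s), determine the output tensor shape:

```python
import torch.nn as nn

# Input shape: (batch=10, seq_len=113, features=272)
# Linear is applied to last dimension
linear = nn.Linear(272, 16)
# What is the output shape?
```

Input: (10, 113, 272) -> Output: (10, 113, 16)

Answer: (10, 113, 16)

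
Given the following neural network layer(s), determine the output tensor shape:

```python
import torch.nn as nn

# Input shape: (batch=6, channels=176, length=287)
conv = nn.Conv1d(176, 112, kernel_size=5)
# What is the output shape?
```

Input: (6, 176, 287) -> Output: (6, 112, 283)

Answer: (6, 112, 283)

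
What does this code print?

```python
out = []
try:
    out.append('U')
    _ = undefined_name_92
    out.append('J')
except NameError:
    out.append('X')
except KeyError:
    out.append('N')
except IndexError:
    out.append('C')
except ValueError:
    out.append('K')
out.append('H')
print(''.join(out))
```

Execution trace: 'U' (try body) → 'X' (except NameError) → 'H' (after the try/except). Output: UXH

Answer: UXH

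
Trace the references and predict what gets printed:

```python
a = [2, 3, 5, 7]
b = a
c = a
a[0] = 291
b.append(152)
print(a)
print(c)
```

Key concept: multiple aliases.
Step by step:
`a = [2, 3, 5, 7]` → a = [2, 3, 5, 7]
`b = a` → b = [2, 3, 5, 7] (same object as a)
`c = a` → c = [2, 3, 5, 7] (same object as a, b)
`a[0] = 291` → a = [291, 3, 5, 7] (same object as b, c); b = [291, 3, 5, 7] (same object as a, c); c = [291, 3, 5, 7] (same object as a, b)
`b.append(152)` → a = [291, 3, 5, 7, 152] (same object as b, c); b = [291, 3, 5, 7, 152] (same object as a, c); c = [291, 3, 5, 7, 152] (same object as a, b)
`print(a)` → prints [291, 3, 5, 7, 152]
`print(c)` → prints [291, 3, 5, 7, 152]

Answer:
[291, 3, 5, 7, 152]
[291, 3, 5, 7, 152]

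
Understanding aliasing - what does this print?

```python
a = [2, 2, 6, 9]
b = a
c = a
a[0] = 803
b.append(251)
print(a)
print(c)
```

Key concept: multiple aliases.
Step by step:
`a = [2, 2, 6, 9]` → a = [2, 2, 6, 9]
`b = a` → b = [2, 2, 6, 9] (same object as a)
`c = a` → c = [2, 2, 6, 9] (same object as a, b)
`a[0] = 803` → a = [803, 2, 6, 9] (same object as b, c); b = [803, 2, 6, 9] (same object as a, c); c = [803, 2, 6, 9] (same object as a, b)
`b.append(251)` → a = [803, 2, 6, 9, 251] (same object as b, c); b = [803, 2, 6, 9, 251] (same object as a, c); c = [803, 2, 6, 9, 251] (same object as a, b)
`print(a)` → prints [803, 2, 6, 9, 251]
`print(c)` → prints [803, 2, 6, 9, 251]

Answer:
[803, 2, 6, 9, 251]
[803, 2, 6, 9, 251]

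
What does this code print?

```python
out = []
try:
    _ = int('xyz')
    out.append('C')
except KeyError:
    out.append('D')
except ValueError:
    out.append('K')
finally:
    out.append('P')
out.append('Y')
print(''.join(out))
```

Execution trace: 'K' (except ValueError) → 'P' (finally) → 'Y' (after the try/except). Output: KPY

Answer: KPY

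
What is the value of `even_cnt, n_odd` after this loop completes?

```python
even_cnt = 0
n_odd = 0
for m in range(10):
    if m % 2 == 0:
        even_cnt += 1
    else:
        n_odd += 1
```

Count evens and odds in range(10)
`even_cnt, n_odd` takes the values: (0, 0) → (1, 0) → (1, 1) → (2, 1) → (2, 2) → (3, 2) → (3, 3) → (4, 3) → (4, 4) → (5, 4) → (5, 5)

Answer: 5, 5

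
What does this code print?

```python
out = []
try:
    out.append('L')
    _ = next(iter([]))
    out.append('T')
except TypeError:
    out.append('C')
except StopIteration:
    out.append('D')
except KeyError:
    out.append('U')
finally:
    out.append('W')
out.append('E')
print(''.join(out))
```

Execution trace: 'L' (try body) → 'D' (except StopIteration) → 'W' (finally) → 'E' (after the try/except). Output: LDWE

Answer: LDWE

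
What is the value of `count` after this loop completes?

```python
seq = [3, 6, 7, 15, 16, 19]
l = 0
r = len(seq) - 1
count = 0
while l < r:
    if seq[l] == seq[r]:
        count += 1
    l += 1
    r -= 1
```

Count matching pairs from ends
`count` takes the values: 0

Answer: 0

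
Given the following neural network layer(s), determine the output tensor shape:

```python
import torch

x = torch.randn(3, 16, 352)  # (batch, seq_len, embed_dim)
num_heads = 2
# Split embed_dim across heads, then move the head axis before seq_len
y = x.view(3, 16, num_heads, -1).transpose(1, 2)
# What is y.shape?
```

Input: (3, 16, 352) -> head_dim = 352 // 2 = 176; after view: (3, 16, 2, 176) -> after transpose(1, 2): (3, 2, 16, 176) -> Output: (3, 2, 16, 176)

Answer: (3, 2, 16, 176)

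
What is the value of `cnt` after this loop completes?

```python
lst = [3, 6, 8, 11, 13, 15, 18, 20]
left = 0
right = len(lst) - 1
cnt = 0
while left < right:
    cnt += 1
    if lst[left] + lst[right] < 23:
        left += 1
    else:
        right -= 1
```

Steps to find pair summing to 23
`cnt` takes the values: 0 → 1 → 2 → 3 → 4 → 5 → 6 → 7

Answer: 7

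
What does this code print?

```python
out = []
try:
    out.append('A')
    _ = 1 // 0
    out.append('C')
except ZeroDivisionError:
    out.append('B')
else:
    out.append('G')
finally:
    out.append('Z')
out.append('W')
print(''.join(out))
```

Execution trace: 'A' (try body) → 'B' (except ZeroDivisionError) → 'Z' (finally) → 'W' (after the try/except). Output: ABZW

Answer: ABZW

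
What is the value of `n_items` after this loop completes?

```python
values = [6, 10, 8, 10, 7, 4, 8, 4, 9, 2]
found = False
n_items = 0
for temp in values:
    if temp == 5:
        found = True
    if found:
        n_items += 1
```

Count elements after first 5 in [6, 10, 8, 10, 7, 4, 8, 4, 9, 2]
`n_items` takes the values: 0

Answer: 0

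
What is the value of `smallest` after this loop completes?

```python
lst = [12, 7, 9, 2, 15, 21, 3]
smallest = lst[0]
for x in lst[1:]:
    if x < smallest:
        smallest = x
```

Minimum of [12, 7, 9, 2, 15, 21, 3]
`smallest` takes the values: 12 → 7 → 2

Answer: 2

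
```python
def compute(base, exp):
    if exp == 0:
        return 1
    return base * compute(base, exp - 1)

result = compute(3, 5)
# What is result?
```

compute(3, 5) = 3 * 3 * 3 * 3 * 3 = 243

Answer: 243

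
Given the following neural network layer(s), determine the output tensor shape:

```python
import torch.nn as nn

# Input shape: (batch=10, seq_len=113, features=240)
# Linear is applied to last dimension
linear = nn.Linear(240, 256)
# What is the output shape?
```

Input: (10, 113, 240) -> Output: (10, 113, 256)

Answer: (10, 113, 256)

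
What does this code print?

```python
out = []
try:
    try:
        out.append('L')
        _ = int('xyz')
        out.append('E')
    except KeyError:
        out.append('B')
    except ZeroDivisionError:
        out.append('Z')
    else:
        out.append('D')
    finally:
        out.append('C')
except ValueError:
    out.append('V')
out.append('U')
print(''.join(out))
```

Execution trace: 'L' (try body) → 'C' (finally) → 'V' (outer except ValueError) → 'U' (after the try/except). Output: LCVU

Answer: LCVU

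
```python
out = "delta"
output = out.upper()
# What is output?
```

Trace:
`out = "delta"` → out = 'delta'
`output = out.upper()` → output = 'DELTA'
So output = 'DELTA'

Answer: 'DELTA'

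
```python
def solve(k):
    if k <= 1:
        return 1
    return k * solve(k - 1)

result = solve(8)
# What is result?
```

solve(8) = 8 * 7 * 6 * 5 * 4 * 3 * 2 * 1 = 40320

Answer: 40320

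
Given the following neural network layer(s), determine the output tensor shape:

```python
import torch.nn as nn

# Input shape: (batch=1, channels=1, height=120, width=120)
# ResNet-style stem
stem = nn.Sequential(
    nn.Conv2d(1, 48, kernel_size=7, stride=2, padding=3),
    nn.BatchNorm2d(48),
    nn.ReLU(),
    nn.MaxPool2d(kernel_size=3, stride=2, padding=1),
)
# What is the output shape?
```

Input: (1, 1, 120, 120) -> after Conv2d 7x7 stride=2: (1, 48, 60, 60) -> Output: (1, 48, 30, 30)

Answer: (1, 48, 30, 30)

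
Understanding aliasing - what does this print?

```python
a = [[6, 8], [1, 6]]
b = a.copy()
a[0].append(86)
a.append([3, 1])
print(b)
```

Key concept: shallow copy with nested lists.
Step by step:
`a = [[6, 8], [1, 6]]` → a = [[6, 8], [1, 6]]
`b = a.copy()` → b = [[6, 8], [1, 6]]
`a[0].append(86)` → a = [[6, 8, 86], [1, 6]]; b = [[6, 8, 86], [1, 6]]
`a.append([3, 1])` → a = [[6, 8, 86], [1, 6], [3, 1]]
`print(b)` → prints [[6, 8, 86], [1, 6]]

Answer: [[6, 8, 86], [1, 6]]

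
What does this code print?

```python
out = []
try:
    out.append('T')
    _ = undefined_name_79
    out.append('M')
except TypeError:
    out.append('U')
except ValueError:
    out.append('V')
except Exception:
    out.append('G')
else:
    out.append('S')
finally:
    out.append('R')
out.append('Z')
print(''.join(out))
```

Execution trace: 'T' (try body) → 'G' (except Exception) → 'R' (finally) → 'Z' (after the try/except). Output: TGRZ

Answer: TGRZ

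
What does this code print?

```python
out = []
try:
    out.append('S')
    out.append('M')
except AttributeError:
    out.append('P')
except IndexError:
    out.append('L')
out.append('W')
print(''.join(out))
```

Execution trace: 'S' (try body) → 'M' (try body, no exception) → 'W' (after the try/except). Output: SMW

Answer: SMW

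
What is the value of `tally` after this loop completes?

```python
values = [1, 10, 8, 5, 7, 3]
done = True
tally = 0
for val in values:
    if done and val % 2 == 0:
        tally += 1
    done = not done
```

Count even values at even positions
`tally` takes the values: 0 → 1

Answer: 1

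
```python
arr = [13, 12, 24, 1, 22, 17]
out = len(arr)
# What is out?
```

Trace:
`arr = [13, 12, 24, 1, 22, 17]` → arr = [13, 12, 24, 1, 22, 17]
`out = len(arr)` → out = 6
So out = 6

Answer: 6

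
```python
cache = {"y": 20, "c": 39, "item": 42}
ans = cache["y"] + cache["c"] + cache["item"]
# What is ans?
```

Trace:
`cache = {"y": 20, "c": 39, "item": 42}` → cache = {'y': 20, 'c': 39, 'item': 42}
`ans = cache["y"] + cache["c"] + cache["item"]` → ans = 101
So ans = 101

Answer: 101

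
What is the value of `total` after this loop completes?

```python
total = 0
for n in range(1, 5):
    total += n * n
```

Sum of squares 1² to 4² = 30
`total` takes the values: 0 → 1 → 5 → 14 → 30

Answer: 30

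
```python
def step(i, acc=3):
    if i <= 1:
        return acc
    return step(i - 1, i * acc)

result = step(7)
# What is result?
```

Accumulator trace (n, acc): (7, 3) -> (6, 21) -> (5, 126) -> (4, 630) -> (3, 2520) -> (2, 7560) -> (1, 15120) -> return 15120

Answer: 15120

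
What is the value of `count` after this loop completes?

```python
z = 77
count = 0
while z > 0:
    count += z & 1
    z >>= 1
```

Count set bits in 77 (binary: 0b1001101)
`count` takes the values: 0 → 1 → 2 → 3 → 4

Answer: 4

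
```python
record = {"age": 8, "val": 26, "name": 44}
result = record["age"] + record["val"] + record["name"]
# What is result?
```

Trace:
`record = {"age": 8, "val": 26, "name": 44}` → record = {'age': 8, 'val': 26, 'name': 44}
`result = record["age"] + record["val"] + record["name"]` → result = 78
So result = 78

Answer: 78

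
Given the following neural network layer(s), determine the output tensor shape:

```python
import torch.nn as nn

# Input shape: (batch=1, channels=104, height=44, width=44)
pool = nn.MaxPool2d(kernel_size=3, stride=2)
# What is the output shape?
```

Input: (1, 104, 44, 44) -> Output: (1, 104, 21, 21)

Answer: (1, 104, 21, 21)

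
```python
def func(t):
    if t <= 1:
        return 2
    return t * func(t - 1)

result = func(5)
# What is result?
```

func(5) = 5 * 4 * 3 * 2 * 2 = 240

Answer: 240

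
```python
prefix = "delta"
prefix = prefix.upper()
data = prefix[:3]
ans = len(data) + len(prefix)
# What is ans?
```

Trace:
`prefix = "delta"` → prefix = 'delta'
`prefix = prefix.upper()` → prefix = 'DELTA'
`data = prefix[:3]` → data = 'DEL'
`ans = len(data) + len(prefix)` → ans = 8
So ans = 8

Answer: 8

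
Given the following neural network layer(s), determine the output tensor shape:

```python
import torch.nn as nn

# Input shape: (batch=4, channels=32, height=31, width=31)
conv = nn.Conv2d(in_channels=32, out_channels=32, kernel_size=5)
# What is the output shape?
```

Input: (4, 32, 31, 31) -> Output: (4, 32, 27, 27)

Answer: (4, 32, 27, 27)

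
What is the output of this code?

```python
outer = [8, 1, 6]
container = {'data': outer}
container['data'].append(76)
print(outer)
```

Key concept: dict holds reference to list.
Step by step:
`outer = [8, 1, 6]` → outer = [8, 1, 6]
`container = {'data': outer}` → container = {'data': [8, 1, 6]}
`container['data'].append(76)` → outer = [8, 1, 6, 76]; container = {'data': [8, 1, 6, 76]}
`print(outer)` → prints [8, 1, 6, 76]

Answer: [8, 1, 6, 76]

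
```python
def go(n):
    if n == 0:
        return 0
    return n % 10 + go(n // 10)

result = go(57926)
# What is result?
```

Sum of digits of 57926: 6 + 2 + 9 + 7 + 5 = 29

Answer: 29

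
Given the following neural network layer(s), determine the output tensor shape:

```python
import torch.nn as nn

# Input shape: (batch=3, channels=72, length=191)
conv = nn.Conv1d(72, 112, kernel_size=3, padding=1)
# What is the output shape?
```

Input: (3, 72, 191) -> Output: (3, 112, 191)

Answer: (3, 112, 191)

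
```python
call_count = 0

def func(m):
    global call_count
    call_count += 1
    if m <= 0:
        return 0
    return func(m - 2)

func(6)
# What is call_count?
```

Linear recursion stepping by 2: 4 calls from m=6 down to ≤0.

Answer: 4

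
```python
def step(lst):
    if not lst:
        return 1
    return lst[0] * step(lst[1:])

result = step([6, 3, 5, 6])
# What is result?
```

Product over [6, 3, 5, 6] = 6 * 3 * 5 * 6 = 540

Answer: 540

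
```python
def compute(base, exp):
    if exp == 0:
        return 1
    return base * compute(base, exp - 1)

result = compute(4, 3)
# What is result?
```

compute(4, 3) = 4 * 4 * 4 = 64

Answer: 64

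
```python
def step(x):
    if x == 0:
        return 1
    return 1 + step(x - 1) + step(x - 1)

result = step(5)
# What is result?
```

step(x) = 1 + 2·step(x-1), step(0)=1. Closed form: (1+1)·2^5 - 1 = 63.

Answer: 63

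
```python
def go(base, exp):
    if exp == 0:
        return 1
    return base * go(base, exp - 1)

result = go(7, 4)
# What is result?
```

go(7, 4) = 7 * 7 * 7 * 7 = 2401

Answer: 2401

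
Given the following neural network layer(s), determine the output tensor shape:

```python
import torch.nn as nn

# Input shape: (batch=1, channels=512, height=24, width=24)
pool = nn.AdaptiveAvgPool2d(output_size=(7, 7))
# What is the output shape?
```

Input: (1, 512, 24, 24) -> Output: (1, 512, 7, 7)

Answer: (1, 512, 7, 7)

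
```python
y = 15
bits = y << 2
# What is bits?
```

Trace:
`y = 15` → y = 15
`bits = y << 2` → bits = 60
So bits = 60

Answer: 60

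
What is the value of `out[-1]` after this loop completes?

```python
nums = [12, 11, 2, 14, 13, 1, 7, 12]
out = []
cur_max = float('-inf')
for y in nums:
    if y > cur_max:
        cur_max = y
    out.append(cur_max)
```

Running max ends at 14
`out` takes the values: [] → [12] → [12, 12] → [12, 12, 12] → [12, 12, 12, 14] → [12, 12, 12, 14, 14] → [12, 12, 12, 14, 14, 14] → [12, 12, 12, 14, 14, 14, 14] → [12, 12, 12, 14, 14, 14, 14, 14]
So `out[-1]` = 14

Answer: 14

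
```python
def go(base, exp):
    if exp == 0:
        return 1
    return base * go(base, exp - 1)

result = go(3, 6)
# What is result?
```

go(3, 6) = 3 * 3 * 3 * 3 * 3 * 3 = 729

Answer: 729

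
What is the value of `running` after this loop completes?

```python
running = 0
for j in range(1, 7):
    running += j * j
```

Sum of squares 1² to 6² = 91
`running` takes the values: 0 → 1 → 5 → 14 → 30 → 55 → 91

Answer: 91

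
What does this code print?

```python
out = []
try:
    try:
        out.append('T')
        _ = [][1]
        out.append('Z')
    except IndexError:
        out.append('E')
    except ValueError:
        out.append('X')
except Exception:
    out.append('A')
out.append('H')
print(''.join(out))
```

Execution trace: 'T' (inner try body) → 'E' (inner except IndexError) → 'H' (after the try/except). Output: TEH

Answer: TEH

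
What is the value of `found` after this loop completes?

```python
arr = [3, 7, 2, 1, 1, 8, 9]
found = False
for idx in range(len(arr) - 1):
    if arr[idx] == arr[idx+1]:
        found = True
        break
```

Check consecutive duplicates in [3, 7, 2, 1, 1, 8, 9]
`found` takes the values: False → True

Answer: True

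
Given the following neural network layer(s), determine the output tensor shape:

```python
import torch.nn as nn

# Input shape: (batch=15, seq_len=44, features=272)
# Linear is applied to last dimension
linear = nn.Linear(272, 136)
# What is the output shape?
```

Input: (15, 44, 272) -> Output: (15, 44, 136)

Answer: (15, 44, 136)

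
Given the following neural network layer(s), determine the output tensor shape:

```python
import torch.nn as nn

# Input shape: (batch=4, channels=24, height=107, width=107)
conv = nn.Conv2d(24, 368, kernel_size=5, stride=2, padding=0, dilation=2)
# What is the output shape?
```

Input: (4, 24, 107, 107) -> Output: (4, 368, 50, 50)

Answer: (4, 368, 50, 50)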